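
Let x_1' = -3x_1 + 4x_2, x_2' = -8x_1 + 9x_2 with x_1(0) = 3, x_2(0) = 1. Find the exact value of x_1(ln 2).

A = [[-3,4],[-8,9]]; eigenvalues λ = 1, 5.
Eigenvectors: (-1,-1) for λ=1, (-1,-2) for λ=5.
From the initial condition, c_1 = -5, c_2 = 2.
x_1(ln 2) = (-5)(2^1)(-1) + (2)(2^5)(-1) = -54.

-54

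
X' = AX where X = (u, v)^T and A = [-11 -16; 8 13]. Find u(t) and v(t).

Coefficient matrix A = [[-11, -16], [8, 13]].
Characteristic polynomial det(A - λI) = λ^2 - 2λ - 15 = 0.
Eigenvalues λ = 5, -3.
For λ=5: (A-λI) row 1 is [-16, -16], so an eigenvector is (-1, 1).
For λ=-3: (A-λI) row 1 is [-8, -16], so an eigenvector is (2, -1).
General solution: c_1e^(5t)(-1,1) + c_2e^(-3t)(2,-1).

u(t) = -c_1e^(5t) + 2c_2e^(-3t), v(t) = c_1e^(5t) - c_2e^(-3t)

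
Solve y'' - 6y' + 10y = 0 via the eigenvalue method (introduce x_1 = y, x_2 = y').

y(t) = c_1e^(3t)cos(t) + c_2e^(3t)sin(t)

Let x_1 = y, x_2 = y'. Then x_1' = x_2 and x_2' = -10x_1 + 6x_2.
A = [[0,1],[-10,6]]; det(A-λI) = λ^2 - 6λ + 10.
Eigenvalues λ = 3 ± i.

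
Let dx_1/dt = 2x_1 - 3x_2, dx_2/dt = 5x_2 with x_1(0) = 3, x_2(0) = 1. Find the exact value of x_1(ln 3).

-207

A = [[2,-3],[0,5]]; eigenvalues λ = 5, 2.
Eigenvectors: (-1,1) for λ=5, (1,0) for λ=2.
From the initial condition, c_1 = 1, c_2 = 4.
x_1(ln 3) = (1)(3^5)(-1) + (4)(3^2)(1) = -207.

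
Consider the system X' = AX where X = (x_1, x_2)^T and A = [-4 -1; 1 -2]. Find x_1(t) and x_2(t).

Coefficient matrix A = [[-4, -1], [1, -2]].
Characteristic polynomial det(A - λI) = λ^2 + 6λ + 9 = 0.
Single eigenvalue λ = -3 with algebraic multiplicity 2.
Eigenvector v = (1,-1); generalized eigenvector w with (A-λI)w=v is (0,-1).
General solution: e^(-3t)[K_1·v + K_2·(t·v + w)].

x_1(t) = K_1e^(-3t) + K_2te^(-3t), x_2(t) = -K_1e^(-3t) - K_2te^(-3t) - K_2e^(-3t)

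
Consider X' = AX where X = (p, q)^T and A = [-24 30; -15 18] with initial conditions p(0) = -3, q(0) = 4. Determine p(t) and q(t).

p(t) = 61e^(-3t)sin(3t) - 3e^(-3t)cos(3t), q(t) = 43e^(-3t)sin(3t) + 4e^(-3t)cos(3t)

Coefficient matrix A = [[-24, 30], [-15, 18]].
Characteristic polynomial det(A - λI) = λ^2 + 6λ + 18 = 0.
Eigenvalues λ = -3 ± 3i (complex conjugate pair).
For λ=-3+3i: an eigenvector is (-3,-2) - i(1,1) = (-3 - i, -2 - i).
A real fundamental pair from Re and Im of e^((-3+3i)t)v: X_1 = e^(-3t)(cos(3t)·(-3,-2) + sin(3t)·(1,1)), X_2 = e^(-3t)(sin(3t)·(-3,-2) - cos(3t)·(1,1)).
General solution: c_1X_1 + c_2X_2.
Applying p(0)=-3, q(0)=4 gives c_1=7, c_2=-18.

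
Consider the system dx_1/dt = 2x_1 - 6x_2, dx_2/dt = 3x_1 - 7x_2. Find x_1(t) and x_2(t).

Coefficient matrix A = [[2, -6], [3, -7]].
Characteristic polynomial det(A - λI) = λ^2 + 5λ + 4 = 0.
Eigenvalues λ = -1, -4.
For λ=-1: (A-λI) row 1 is [3, -6], so an eigenvector is (-2, -1).
For λ=-4: (A-λI) row 1 is [6, -6], so an eigenvector is (1, 1).
General solution: c_1e^(-t)(-2,-1) + c_2e^(-4t)(1,1).

x_1(t) = -2c_1e^(-t) + c_2e^(-4t), x_2(t) = -c_1e^(-t) + c_2e^(-4t)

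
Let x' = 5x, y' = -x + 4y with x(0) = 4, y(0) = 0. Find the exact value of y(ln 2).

-64

A = [[5,0],[-1,4]]; eigenvalues λ = 4, 5.
Eigenvectors: (0,1) for λ=4, (1,-1) for λ=5.
From the initial condition, c_1 = 4, c_2 = 4.
y(ln 2) = (4)(2^4)(1) + (4)(2^5)(-1) = -64.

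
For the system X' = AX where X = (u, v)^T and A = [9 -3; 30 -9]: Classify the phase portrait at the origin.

A = [[9,-3],[30,-9]]; det(A-λI) = λ^2 + 9.
λ = 0 ± 3i: zero real part.

center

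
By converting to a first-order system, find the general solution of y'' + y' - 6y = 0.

Let x_1 = y, x_2 = y'. Then x_1' = x_2 and x_2' = 6x_1 - x_2.
A = [[0,1],[6,-1]]; det(A-λI) = λ^2 + λ - 6.
Eigenvalues λ = 2, -3 with eigenvectors (1,2), (1,-3).

y(t) = K_1e^(2t) + K_2e^(-3t)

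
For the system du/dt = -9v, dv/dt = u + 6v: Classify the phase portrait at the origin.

A = [[0,-9],[1,6]]; det(A-λI) = λ^2 - 6λ + 9.
repeated λ = 3 with a single eigenvector.

unstable improper node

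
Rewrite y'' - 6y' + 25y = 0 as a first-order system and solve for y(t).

y(t) = C_1e^(3t)cos(4t) + C_2e^(3t)sin(4t)

Let x_1 = y, x_2 = y'. Then x_1' = x_2 and x_2' = -25x_1 + 6x_2.
A = [[0,1],[-25,6]]; det(A-λI) = λ^2 - 6λ + 25.
Eigenvalues λ = 3 ± 4i.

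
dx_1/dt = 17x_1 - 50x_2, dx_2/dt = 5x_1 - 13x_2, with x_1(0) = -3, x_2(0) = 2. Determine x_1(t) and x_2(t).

Coefficient matrix A = [[17, -50], [5, -13]].
Characteristic polynomial det(A - λI) = λ^2 - 4λ + 29 = 0.
Eigenvalues λ = 2 ± 5i (complex conjugate pair).
For λ=2+5i: an eigenvector is (-1,0) - i(-3,-1) = (-1 + 3i, 0 + i).
A real fundamental pair from Re and Im of e^((2+5i)t)v: X_1 = e^(2t)(cos(5t)·(-1,0) + sin(5t)·(-3,-1)), X_2 = e^(2t)(sin(5t)·(-1,0) - cos(5t)·(-3,-1)).
General solution: c_1X_1 + c_2X_2.
Applying x_1(0)=-3, x_2(0)=2 gives c_1=9, c_2=2.

x_1(t) = -29e^(2t)sin(5t) - 3e^(2t)cos(5t), x_2(t) = -9e^(2t)sin(5t) + 2e^(2t)cos(5t)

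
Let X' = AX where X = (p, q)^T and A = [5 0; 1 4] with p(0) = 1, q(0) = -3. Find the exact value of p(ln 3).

A = [[5,0],[1,4]]; eigenvalues λ = 4, 5.
Eigenvectors: (0,1) for λ=4, (-1,-1) for λ=5.
From the initial condition, c_1 = -4, c_2 = -1.
p(ln 3) = (-4)(3^4)(0) + (-1)(3^5)(-1) = 243.

243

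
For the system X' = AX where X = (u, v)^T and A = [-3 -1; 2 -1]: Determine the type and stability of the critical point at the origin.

stable spiral

A = [[-3,-1],[2,-1]]; det(A-λI) = λ^2 + 4λ + 5.
λ = -2 ± i: negative real part.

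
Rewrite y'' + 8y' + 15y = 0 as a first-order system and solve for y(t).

y(t) = C_1e^(-5t) + C_2e^(-3t)

Let x_1 = y, x_2 = y'. Then x_1' = x_2 and x_2' = -15x_1 - 8x_2.
A = [[0,1],[-15,-8]]; det(A-λI) = λ^2 + 8λ + 15.
Eigenvalues λ = -5, -3 with eigenvectors (1,-5), (1,-3).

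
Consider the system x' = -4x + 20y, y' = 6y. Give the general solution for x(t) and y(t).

x(t) = 2K_1e^(6t) + K_2e^(-4t), y(t) = K_1e^(6t)

Coefficient matrix A = [[-4, 20], [0, 6]].
Characteristic polynomial det(A - λI) = λ^2 - 2λ - 24 = 0.
Eigenvalues λ = 6, -4.
For λ=6: (A-λI) row 1 is [-10, 20], so an eigenvector is (2, 1).
For λ=-4: (A-λI) row 1 is [0, 20], so an eigenvector is (1, 0).
General solution: K_1e^(6t)(2,1) + K_2e^(-4t)(1,0).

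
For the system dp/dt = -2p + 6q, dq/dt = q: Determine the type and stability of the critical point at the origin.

saddle

A = [[-2,6],[0,1]]; det(A-λI) = λ^2 + λ - 2.
λ = 1, -2: opposite signs.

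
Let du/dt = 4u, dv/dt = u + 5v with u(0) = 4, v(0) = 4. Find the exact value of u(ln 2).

A = [[4,0],[1,5]]; eigenvalues λ = 4, 5.
Eigenvectors: (1,-1) for λ=4, (0,1) for λ=5.
From the initial condition, c_1 = 4, c_2 = 8.
u(ln 2) = (4)(2^4)(1) + (8)(2^5)(0) = 64.

64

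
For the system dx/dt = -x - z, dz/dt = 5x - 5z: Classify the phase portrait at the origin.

stable spiral

A = [[-1,-1],[5,-5]]; det(A-λI) = λ^2 + 6λ + 10.
λ = -3 ± i: negative real part.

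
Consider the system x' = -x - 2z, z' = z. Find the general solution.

x(t) = -C_1e^(t) - C_2e^(-t), z(t) = C_1e^(t)

Coefficient matrix A = [[-1, -2], [0, 1]].
Characteristic polynomial det(A - λI) = λ^2 - 1 = 0.
Eigenvalues λ = 1, -1.
For λ=1: (A-λI) row 1 is [-2, -2], so an eigenvector is (-1, 1).
For λ=-1: (A-λI) row 1 is [0, -2], so an eigenvector is (-1, 0).
General solution: C_1e^(t)(-1,1) + C_2e^(-t)(-1,0).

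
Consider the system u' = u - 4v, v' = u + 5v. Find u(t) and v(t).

u(t) = 2C_1e^(3t) + 2C_2te^(3t) + 3C_2e^(3t), v(t) = -C_1e^(3t) - C_2te^(3t) - 2C_2e^(3t)

Coefficient matrix A = [[1, -4], [1, 5]].
Characteristic polynomial det(A - λI) = λ^2 - 6λ + 9 = 0.
Single eigenvalue λ = 3 with algebraic multiplicity 2.
Eigenvector v = (2,-1); generalized eigenvector w with (A-λI)w=v is (3,-2).
General solution: e^(3t)[C_1·v + C_2·(t·v + w)].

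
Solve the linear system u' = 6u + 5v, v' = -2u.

u(t) = -2K_1e^(3t)sin(t) + K_1e^(3t)cos(t) + K_2e^(3t)sin(t) + 2K_2e^(3t)cos(t), v(t) = K_1e^(3t)sin(t) - K_1e^(3t)cos(t) - K_2e^(3t)sin(t) - K_2e^(3t)cos(t)

Coefficient matrix A = [[6, 5], [-2, 0]].
Characteristic polynomial det(A - λI) = λ^2 - 6λ + 10 = 0.
Eigenvalues λ = 3 ± i (complex conjugate pair).
For λ=3+i: an eigenvector is (1,-1) - i(-2,1) = (1 + 2i, -1 - i).
A real fundamental pair from Re and Im of e^((3+i)t)v: X_1 = e^(3t)(cos(t)·(1,-1) + sin(t)·(-2,1)), X_2 = e^(3t)(sin(t)·(1,-1) - cos(t)·(-2,1)).
General solution: K_1X_1 + K_2X_2.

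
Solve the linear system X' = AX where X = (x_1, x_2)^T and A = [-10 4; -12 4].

Coefficient matrix A = [[-10, 4], [-12, 4]].
Characteristic polynomial det(A - λI) = λ^2 + 6λ + 8 = 0.
Eigenvalues λ = -2, -4.
For λ=-2: (A-λI) row 1 is [-8, 4], so an eigenvector is (-1, -2).
For λ=-4: (A-λI) row 1 is [-6, 4], so an eigenvector is (2, 3).
General solution: C_1e^(-2t)(-1,-2) + C_2e^(-4t)(2,3).

x_1(t) = -C_1e^(-2t) + 2C_2e^(-4t), x_2(t) = -2C_1e^(-2t) + 3C_2e^(-4t)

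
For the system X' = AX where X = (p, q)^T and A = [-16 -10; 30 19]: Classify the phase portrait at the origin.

A = [[-16,-10],[30,19]]; det(A-λI) = λ^2 - 3λ - 4.
λ = 4, -1: opposite signs.

saddle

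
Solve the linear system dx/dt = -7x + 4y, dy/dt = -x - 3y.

x(t) = 2K_1e^(-5t) + 2K_2te^(-5t) - K_2e^(-5t), y(t) = K_1e^(-5t) + K_2te^(-5t)

Coefficient matrix A = [[-7, 4], [-1, -3]].
Characteristic polynomial det(A - λI) = λ^2 + 10λ + 25 = 0.
Single eigenvalue λ = -5 with algebraic multiplicity 2.
Eigenvector v = (2,1); generalized eigenvector w with (A-λI)w=v is (-1,0).
General solution: e^(-5t)[K_1·v + K_2·(t·v + w)].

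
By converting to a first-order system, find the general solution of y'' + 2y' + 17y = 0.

y(t) = c_1e^(-t)cos(4t) + c_2e^(-t)sin(4t)

Let x_1 = y, x_2 = y'. Then x_1' = x_2 and x_2' = -17x_1 - 2x_2.
A = [[0,1],[-17,-2]]; det(A-λI) = λ^2 + 2λ + 17.
Eigenvalues λ = -1 ± 4i.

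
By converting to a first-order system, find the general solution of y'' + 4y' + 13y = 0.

y(t) = C_1e^(-2t)cos(3t) + C_2e^(-2t)sin(3t)

Let x_1 = y, x_2 = y'. Then x_1' = x_2 and x_2' = -13x_1 - 4x_2.
A = [[0,1],[-13,-4]]; det(A-λI) = λ^2 + 4λ + 13.
Eigenvalues λ = -2 ± 3i.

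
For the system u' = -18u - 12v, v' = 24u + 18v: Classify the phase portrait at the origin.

saddle

A = [[-18,-12],[24,18]]; det(A-λI) = λ^2 - 36.
λ = 6, -6: opposite signs.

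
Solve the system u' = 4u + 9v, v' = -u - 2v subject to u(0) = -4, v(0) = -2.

u(t) = -30te^(t) - 4e^(t), v(t) = 10te^(t) - 2e^(t)

Coefficient matrix A = [[4, 9], [-1, -2]].
Characteristic polynomial det(A - λI) = λ^2 - 2λ + 1 = 0.
Single eigenvalue λ = 1 with algebraic multiplicity 2.
Eigenvector v = (-3,1); generalized eigenvector w with (A-λI)w=v is (-1,0).
General solution: e^(t)[c_1·v + c_2·(t·v + w)].
Applying u(0)=-4, v(0)=-2 gives c_1=-2, c_2=10.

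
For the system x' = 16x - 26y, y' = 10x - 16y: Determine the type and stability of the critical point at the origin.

A = [[16,-26],[10,-16]]; det(A-λI) = λ^2 + 4.
λ = 0 ± 2i: zero real part.

center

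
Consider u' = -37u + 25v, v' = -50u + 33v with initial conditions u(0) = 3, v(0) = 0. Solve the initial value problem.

u(t) = -21e^(-2t)sin(5t) + 3e^(-2t)cos(5t), v(t) = -30e^(-2t)sin(5t)

Coefficient matrix A = [[-37, 25], [-50, 33]].
Characteristic polynomial det(A - λI) = λ^2 + 4λ + 29 = 0.
Eigenvalues λ = -2 ± 5i (complex conjugate pair).
For λ=-2+5i: an eigenvector is (2,3) - i(1,1) = (2 - i, 3 - i).
A real fundamental pair from Re and Im of e^((-2+5i)t)v: X_1 = e^(-2t)(cos(5t)·(2,3) + sin(5t)·(1,1)), X_2 = e^(-2t)(sin(5t)·(2,3) - cos(5t)·(1,1)).
General solution: K_1X_1 + K_2X_2.
Applying u(0)=3, v(0)=0 gives K_1=-3, K_2=-9.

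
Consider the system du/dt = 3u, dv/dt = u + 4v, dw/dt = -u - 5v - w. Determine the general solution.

Coefficient matrix A = [[3, 0, 0], [1, 4, 0], [-1, -5, -1]].
det(A - λI) = 0 gives eigenvalues λ = 3, 4, -1.
For λ=3: eigenvector (1,-1,1).
For λ=4: eigenvector (0,1,-1).
For λ=-1: eigenvector (0,0,1).
General solution: K_1e^(3t)(1,-1,1) + K_2e^(4t)(0,1,-1) + K_3e^(-t)(0,0,1).

u(t) = K_1e^(3t), v(t) = -K_1e^(3t) + K_2e^(4t), w(t) = K_1e^(3t) - K_2e^(4t) + K_3e^(-t)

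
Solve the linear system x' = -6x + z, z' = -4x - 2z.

x(t) = c_1e^(-4t) + c_2te^(-4t) + c_2e^(-4t), z(t) = 2c_1e^(-4t) + 2c_2te^(-4t) + 3c_2e^(-4t)

Coefficient matrix A = [[-6, 1], [-4, -2]].
Characteristic polynomial det(A - λI) = λ^2 + 8λ + 16 = 0.
Single eigenvalue λ = -4 with algebraic multiplicity 2.
Eigenvector v = (1,2); generalized eigenvector w with (A-λI)w=v is (1,3).
General solution: e^(-4t)[c_1·v + c_2·(t·v + w)].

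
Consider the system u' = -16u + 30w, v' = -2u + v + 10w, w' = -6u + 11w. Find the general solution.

Coefficient matrix A = [[-16, 0, 30], [-2, 1, 10], [-6, 0, 11]].
det(A - λI) = 0 gives eigenvalues λ = -4, 1, -1.
For λ=-4: eigenvector (5,-2,2).
For λ=1: eigenvector (0,1,0).
For λ=-1: eigenvector (2,-3,1).
General solution: K_1e^(-4t)(5,-2,2) + K_2e^(t)(0,1,0) + K_3e^(-t)(2,-3,1).

u(t) = 5K_1e^(-4t) + 2K_3e^(-t), v(t) = -2K_1e^(-4t) + K_2e^(t) - 3K_3e^(-t), w(t) = 2K_1e^(-4t) + K_3e^(-t)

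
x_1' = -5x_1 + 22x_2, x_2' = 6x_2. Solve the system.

Coefficient matrix A = [[-5, 22], [0, 6]].
Characteristic polynomial det(A - λI) = λ^2 - λ - 30 = 0.
Eigenvalues λ = 6, -5.
For λ=6: (A-λI) row 1 is [-11, 22], so an eigenvector is (-2, -1).
For λ=-5: (A-λI) row 1 is [0, 22], so an eigenvector is (-1, 0).
General solution: C_1e^(6t)(-2,-1) + C_2e^(-5t)(-1,0).

x_1(t) = -2C_1e^(6t) - C_2e^(-5t), x_2(t) = -C_1e^(6t)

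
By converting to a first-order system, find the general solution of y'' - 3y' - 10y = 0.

Let x_1 = y, x_2 = y'. Then x_1' = x_2 and x_2' = 10x_1 + 3x_2.
A = [[0,1],[10,3]]; det(A-λI) = λ^2 - 3λ - 10.
Eigenvalues λ = -2, 5 with eigenvectors (1,-2), (1,5).

y(t) = C_1e^(-2t) + C_2e^(5t)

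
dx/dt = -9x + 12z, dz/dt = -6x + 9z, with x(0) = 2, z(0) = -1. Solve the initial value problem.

Coefficient matrix A = [[-9, 12], [-6, 9]].
Characteristic polynomial det(A - λI) = λ^2 - 9 = 0.
Eigenvalues λ = 3, -3.
For λ=3: (A-λI) row 1 is [-12, 12], so an eigenvector is (1, 1).
For λ=-3: (A-λI) row 1 is [-6, 12], so an eigenvector is (-2, -1).
General solution: c_1e^(3t)(1,1) + c_2e^(-3t)(-2,-1).
Applying x(0)=2, z(0)=-1 gives c_1=-4, c_2=-3.

x(t) = -4e^(3t) + 6e^(-3t), z(t) = -4e^(3t) + 3e^(-3t)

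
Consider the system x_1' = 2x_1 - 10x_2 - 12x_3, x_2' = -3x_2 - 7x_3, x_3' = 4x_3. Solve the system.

x_1(t) = c_1e^(2t) + 2c_2e^(-3t) - c_3e^(4t), x_2(t) = c_2e^(-3t) - c_3e^(4t), x_3(t) = c_3e^(4t)

Coefficient matrix A = [[2, -10, -12], [0, -3, -7], [0, 0, 4]].
det(A - λI) = 0 gives eigenvalues λ = 2, -3, 4.
For λ=2: eigenvector (1,0,0).
For λ=-3: eigenvector (2,1,0).
For λ=4: eigenvector (-1,-1,1).
General solution: c_1e^(2t)(1,0,0) + c_2e^(-3t)(2,1,0) + c_3e^(4t)(-1,-1,1).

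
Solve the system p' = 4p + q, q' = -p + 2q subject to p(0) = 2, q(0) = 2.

Coefficient matrix A = [[4, 1], [-1, 2]].
Characteristic polynomial det(A - λI) = λ^2 - 6λ + 9 = 0.
Single eigenvalue λ = 3 with algebraic multiplicity 2.
Eigenvector v = (-1,1); generalized eigenvector w with (A-λI)w=v is (2,-3).
General solution: e^(3t)[C_1·v + C_2·(t·v + w)].
Applying p(0)=2, q(0)=2 gives C_1=-10, C_2=-4.

p(t) = 4te^(3t) + 2e^(3t), q(t) = -4te^(3t) + 2e^(3t)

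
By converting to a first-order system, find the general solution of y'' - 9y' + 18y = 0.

y(t) = c_1e^(6t) + c_2e^(3t)

Let x_1 = y, x_2 = y'. Then x_1' = x_2 and x_2' = -18x_1 + 9x_2.
A = [[0,1],[-18,9]]; det(A-λI) = λ^2 - 9λ + 18.
Eigenvalues λ = 6, 3 with eigenvectors (1,6), (1,3).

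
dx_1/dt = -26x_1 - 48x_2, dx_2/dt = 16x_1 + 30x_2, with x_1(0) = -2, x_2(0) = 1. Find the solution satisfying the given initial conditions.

x_1(t) = -2e^(-2t), x_2(t) = e^(-2t)

Coefficient matrix A = [[-26, -48], [16, 30]].
Characteristic polynomial det(A - λI) = λ^2 - 4λ - 12 = 0.
Eigenvalues λ = 6, -2.
For λ=6: (A-λI) row 1 is [-32, -48], so an eigenvector is (3, -2).
For λ=-2: (A-λI) row 1 is [-24, -48], so an eigenvector is (2, -1).
General solution: K_1e^(6t)(3,-2) + K_2e^(-2t)(2,-1).
Applying x_1(0)=-2, x_2(0)=1 gives K_1=0, K_2=-1.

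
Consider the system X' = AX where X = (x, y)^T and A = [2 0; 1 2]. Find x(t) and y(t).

x(t) = c_2e^(2t), y(t) = c_1e^(2t) + c_2te^(2t) - c_2e^(2t)

Coefficient matrix A = [[2, 0], [1, 2]].
Characteristic polynomial det(A - λI) = λ^2 - 4λ + 4 = 0.
Single eigenvalue λ = 2 with algebraic multiplicity 2.
Eigenvector v = (0,1); generalized eigenvector w with (A-λI)w=v is (1,-1).
General solution: e^(2t)[c_1·v + c_2·(t·v + w)].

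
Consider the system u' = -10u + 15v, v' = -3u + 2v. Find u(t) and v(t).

Coefficient matrix A = [[-10, 15], [-3, 2]].
Characteristic polynomial det(A - λI) = λ^2 + 8λ + 25 = 0.
Eigenvalues λ = -4 ± 3i (complex conjugate pair).
For λ=-4+3i: an eigenvector is (-2,-1) - i(-1,0) = (-2 + i, -1).
A real fundamental pair from Re and Im of e^((-4+3i)t)v: X_1 = e^(-4t)(cos(3t)·(-2,-1) + sin(3t)·(-1,0)), X_2 = e^(-4t)(sin(3t)·(-2,-1) - cos(3t)·(-1,0)).
General solution: K_1X_1 + K_2X_2.

u(t) = -K_1e^(-4t)sin(3t) - 2K_1e^(-4t)cos(3t) - 2K_2e^(-4t)sin(3t) + K_2e^(-4t)cos(3t), v(t) = -K_1e^(-4t)cos(3t) - K_2e^(-4t)sin(3t)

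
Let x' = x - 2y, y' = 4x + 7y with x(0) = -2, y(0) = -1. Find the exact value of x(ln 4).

2752

A = [[1,-2],[4,7]]; eigenvalues λ = 3, 5.
Eigenvectors: (1,-1) for λ=3, (-1,2) for λ=5.
From the initial condition, c_1 = -5, c_2 = -3.
x(ln 4) = (-5)(4^3)(1) + (-3)(4^5)(-1) = 2752.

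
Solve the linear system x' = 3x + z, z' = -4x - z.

Coefficient matrix A = [[3, 1], [-4, -1]].
Characteristic polynomial det(A - λI) = λ^2 - 2λ + 1 = 0.
Single eigenvalue λ = 1 with algebraic multiplicity 2.
Eigenvector v = (-1,2); generalized eigenvector w with (A-λI)w=v is (0,-1).
General solution: e^(t)[C_1·v + C_2·(t·v + w)].

x(t) = -C_1e^(t) - C_2te^(t), z(t) = 2C_1e^(t) + 2C_2te^(t) - C_2e^(t)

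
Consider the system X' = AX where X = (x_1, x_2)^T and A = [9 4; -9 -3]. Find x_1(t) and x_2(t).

x_1(t) = 2C_1e^(3t) + 2C_2te^(3t) + C_2e^(3t), x_2(t) = -3C_1e^(3t) - 3C_2te^(3t) - C_2e^(3t)

Coefficient matrix A = [[9, 4], [-9, -3]].
Characteristic polynomial det(A - λI) = λ^2 - 6λ + 9 = 0.
Single eigenvalue λ = 3 with algebraic multiplicity 2.
Eigenvector v = (2,-3); generalized eigenvector w with (A-λI)w=v is (1,-1).
General solution: e^(3t)[C_1·v + C_2·(t·v + w)].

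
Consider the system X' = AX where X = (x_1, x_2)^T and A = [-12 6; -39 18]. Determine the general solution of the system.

Coefficient matrix A = [[-12, 6], [-39, 18]].
Characteristic polynomial det(A - λI) = λ^2 - 6λ + 18 = 0.
Eigenvalues λ = 3 ± 3i (complex conjugate pair).
For λ=3+3i: an eigenvector is (-1,-3) - i(-1,-2) = (-1 + i, -3 + 2i).
A real fundamental pair from Re and Im of e^((3+3i)t)v: X_1 = e^(3t)(cos(3t)·(-1,-3) + sin(3t)·(-1,-2)), X_2 = e^(3t)(sin(3t)·(-1,-3) - cos(3t)·(-1,-2)).
General solution: C_1X_1 + C_2X_2.

x_1(t) = -C_1e^(3t)sin(3t) - C_1e^(3t)cos(3t) - C_2e^(3t)sin(3t) + C_2e^(3t)cos(3t), x_2(t) = -2C_1e^(3t)sin(3t) - 3C_1e^(3t)cos(3t) - 3C_2e^(3t)sin(3t) + 2C_2e^(3t)cos(3t)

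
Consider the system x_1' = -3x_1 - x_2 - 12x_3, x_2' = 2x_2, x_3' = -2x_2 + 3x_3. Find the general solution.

Coefficient matrix A = [[-3, -1, -12], [0, 2, 0], [0, -2, 3]].
det(A - λI) = 0 gives eigenvalues λ = -3, 3, 2.
For λ=-3: eigenvector (1,0,0).
For λ=3: eigenvector (-2,0,1).
For λ=2: eigenvector (-5,1,2).
General solution: K_1e^(-3t)(1,0,0) + K_2e^(3t)(-2,0,1) + K_3e^(2t)(-5,1,2).

x_1(t) = K_1e^(-3t) - 2K_2e^(3t) - 5K_3e^(2t), x_2(t) = K_3e^(2t), x_3(t) = K_2e^(3t) + 2K_3e^(2t)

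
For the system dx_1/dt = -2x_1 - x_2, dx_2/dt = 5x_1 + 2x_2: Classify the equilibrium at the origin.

center

A = [[-2,-1],[5,2]]; det(A-λI) = λ^2 + 1.
λ = 0 ± i: zero real part.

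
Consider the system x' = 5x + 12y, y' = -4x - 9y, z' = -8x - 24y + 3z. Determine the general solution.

x(t) = -3K_1e^(-3t) - 2K_2e^(-t), y(t) = 2K_1e^(-3t) + K_2e^(-t), z(t) = 4K_1e^(-3t) + 2K_2e^(-t) + K_3e^(3t)

Coefficient matrix A = [[5, 12, 0], [-4, -9, 0], [-8, -24, 3]].
det(A - λI) = 0 gives eigenvalues λ = -3, -1, 3.
For λ=-3: eigenvector (-3,2,4).
For λ=-1: eigenvector (-2,1,2).
For λ=3: eigenvector (0,0,1).
General solution: K_1e^(-3t)(-3,2,4) + K_2e^(-t)(-2,1,2) + K_3e^(3t)(0,0,1).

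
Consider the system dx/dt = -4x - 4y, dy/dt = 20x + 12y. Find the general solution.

Coefficient matrix A = [[-4, -4], [20, 12]].
Characteristic polynomial det(A - λI) = λ^2 - 8λ + 32 = 0.
Eigenvalues λ = 4 ± 4i (complex conjugate pair).
For λ=4+4i: an eigenvector is (0,1) - i(-1,2) = (0 + i, 1 - 2i).
A real fundamental pair from Re and Im of e^((4+4i)t)v: X_1 = e^(4t)(cos(4t)·(0,1) + sin(4t)·(-1,2)), X_2 = e^(4t)(sin(4t)·(0,1) - cos(4t)·(-1,2)).
General solution: C_1X_1 + C_2X_2.

x(t) = -C_1e^(4t)sin(4t) + C_2e^(4t)cos(4t), y(t) = 2C_1e^(4t)sin(4t) + C_1e^(4t)cos(4t) + C_2e^(4t)sin(4t) - 2C_2e^(4t)cos(4t)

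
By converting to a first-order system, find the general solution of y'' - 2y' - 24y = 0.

y(t) = C_1e^(6t) + C_2e^(-4t)

Let x_1 = y, x_2 = y'. Then x_1' = x_2 and x_2' = 24x_1 + 2x_2.
A = [[0,1],[24,2]]; det(A-λI) = λ^2 - 2λ - 24.
Eigenvalues λ = 6, -4 with eigenvectors (1,6), (1,-4).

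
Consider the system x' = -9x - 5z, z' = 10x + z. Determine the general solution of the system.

x(t) = C_1e^(-4t)sin(5t) - C_2e^(-4t)cos(5t), z(t) = -C_1e^(-4t)sin(5t) - C_1e^(-4t)cos(5t) - C_2e^(-4t)sin(5t) + C_2e^(-4t)cos(5t)

Coefficient matrix A = [[-9, -5], [10, 1]].
Characteristic polynomial det(A - λI) = λ^2 + 8λ + 41 = 0.
Eigenvalues λ = -4 ± 5i (complex conjugate pair).
For λ=-4+5i: an eigenvector is (0,-1) - i(1,-1) = (0 - i, -1 + i).
A real fundamental pair from Re and Im of e^((-4+5i)t)v: X_1 = e^(-4t)(cos(5t)·(0,-1) + sin(5t)·(1,-1)), X_2 = e^(-4t)(sin(5t)·(0,-1) - cos(5t)·(1,-1)).
General solution: C_1X_1 + C_2X_2.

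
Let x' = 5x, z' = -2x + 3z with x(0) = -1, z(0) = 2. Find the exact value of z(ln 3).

270

A = [[5,0],[-2,3]]; eigenvalues λ = 5, 3.
Eigenvectors: (-1,1) for λ=5, (0,1) for λ=3.
From the initial condition, c_1 = 1, c_2 = 1.
z(ln 3) = (1)(3^5)(1) + (1)(3^3)(1) = 270.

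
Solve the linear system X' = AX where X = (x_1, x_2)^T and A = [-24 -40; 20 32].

x_1(t) = c_1e^(4t)sin(4t) - 3c_1e^(4t)cos(4t) - 3c_2e^(4t)sin(4t) - c_2e^(4t)cos(4t), x_2(t) = -c_1e^(4t)sin(4t) + 2c_1e^(4t)cos(4t) + 2c_2e^(4t)sin(4t) + c_2e^(4t)cos(4t)

Coefficient matrix A = [[-24, -40], [20, 32]].
Characteristic polynomial det(A - λI) = λ^2 - 8λ + 32 = 0.
Eigenvalues λ = 4 ± 4i (complex conjugate pair).
For λ=4+4i: an eigenvector is (-3,2) - i(1,-1) = (-3 - i, 2 + i).
A real fundamental pair from Re and Im of e^((4+4i)t)v: X_1 = e^(4t)(cos(4t)·(-3,2) + sin(4t)·(1,-1)), X_2 = e^(4t)(sin(4t)·(-3,2) - cos(4t)·(1,-1)).
General solution: c_1X_1 + c_2X_2.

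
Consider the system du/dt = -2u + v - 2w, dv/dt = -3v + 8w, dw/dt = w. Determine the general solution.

Coefficient matrix A = [[-2, 1, -2], [0, -3, 8], [0, 0, 1]].
det(A - λI) = 0 gives eigenvalues λ = -2, -3, 1.
For λ=-2: eigenvector (1,0,0).
For λ=-3: eigenvector (-1,1,0).
For λ=1: eigenvector (0,2,1).
General solution: K_1e^(-2t)(1,0,0) + K_2e^(-3t)(-1,1,0) + K_3e^(t)(0,2,1).

u(t) = K_1e^(-2t) - K_2e^(-3t), v(t) = K_2e^(-3t) + 2K_3e^(t), w(t) = K_3e^(t)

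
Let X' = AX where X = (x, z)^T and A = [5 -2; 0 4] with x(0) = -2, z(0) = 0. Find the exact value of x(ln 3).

-486

A = [[5,-2],[0,4]]; eigenvalues λ = 5, 4.
Eigenvectors: (-1,0) for λ=5, (2,1) for λ=4.
From the initial condition, c_1 = 2, c_2 = 0.
x(ln 3) = (2)(3^5)(-1) + (0)(3^4)(2) = -486.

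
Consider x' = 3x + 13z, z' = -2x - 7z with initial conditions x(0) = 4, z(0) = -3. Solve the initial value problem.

x(t) = -19e^(-2t)sin(t) + 4e^(-2t)cos(t), z(t) = 7e^(-2t)sin(t) - 3e^(-2t)cos(t)

Coefficient matrix A = [[3, 13], [-2, -7]].
Characteristic polynomial det(A - λI) = λ^2 + 4λ + 5 = 0.
Eigenvalues λ = -2 ± i (complex conjugate pair).
For λ=-2+i: an eigenvector is (2,-1) - i(-3,1) = (2 + 3i, -1 - i).
A real fundamental pair from Re and Im of e^((-2+i)t)v: X_1 = e^(-2t)(cos(t)·(2,-1) + sin(t)·(-3,1)), X_2 = e^(-2t)(sin(t)·(2,-1) - cos(t)·(-3,1)).
General solution: C_1X_1 + C_2X_2.
Applying x(0)=4, z(0)=-3 gives C_1=5, C_2=-2.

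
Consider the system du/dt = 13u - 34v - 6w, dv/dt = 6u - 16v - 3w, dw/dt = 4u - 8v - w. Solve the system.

u(t) = K_1e^(t) + 2K_2e^(-4t) - 2K_3e^(-t), v(t) = K_2e^(-4t) - K_3e^(-t), w(t) = 2K_1e^(t) + K_3e^(-t)

Coefficient matrix A = [[13, -34, -6], [6, -16, -3], [4, -8, -1]].
det(A - λI) = 0 gives eigenvalues λ = 1, -4, -1.
For λ=1: eigenvector (1,0,2).
For λ=-4: eigenvector (2,1,0).
For λ=-1: eigenvector (-2,-1,1).
General solution: K_1e^(t)(1,0,2) + K_2e^(-4t)(2,1,0) + K_3e^(-t)(-2,-1,1).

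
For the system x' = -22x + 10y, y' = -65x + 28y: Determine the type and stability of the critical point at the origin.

unstable spiral

A = [[-22,10],[-65,28]]; det(A-λI) = λ^2 - 6λ + 34.
λ = 3 ± 5i: positive real part.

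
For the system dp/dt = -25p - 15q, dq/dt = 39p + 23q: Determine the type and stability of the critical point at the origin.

stable spiral

A = [[-25,-15],[39,23]]; det(A-λI) = λ^2 + 2λ + 10.
λ = -1 ± 3i: negative real part.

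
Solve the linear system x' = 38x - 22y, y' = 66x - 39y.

x(t) = -2K_1e^(5t) - K_2e^(-6t), y(t) = -3K_1e^(5t) - 2K_2e^(-6t)

Coefficient matrix A = [[38, -22], [66, -39]].
Characteristic polynomial det(A - λI) = λ^2 + λ - 30 = 0.
Eigenvalues λ = 5, -6.
For λ=5: (A-λI) row 1 is [33, -22], so an eigenvector is (-2, -3).
For λ=-6: (A-λI) row 1 is [44, -22], so an eigenvector is (-1, -2).
General solution: K_1e^(5t)(-2,-3) + K_2e^(-6t)(-1,-2).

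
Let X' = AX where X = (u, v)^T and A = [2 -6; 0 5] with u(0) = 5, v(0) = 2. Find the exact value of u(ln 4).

-3952

A = [[2,-6],[0,5]]; eigenvalues λ = 2, 5.
Eigenvectors: (-1,0) for λ=2, (2,-1) for λ=5.
From the initial condition, c_1 = -9, c_2 = -2.
u(ln 4) = (-9)(4^2)(-1) + (-2)(4^5)(2) = -3952.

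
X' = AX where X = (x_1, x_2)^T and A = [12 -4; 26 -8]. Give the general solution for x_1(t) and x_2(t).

x_1(t) = -C_1e^(2t)sin(2t) - C_1e^(2t)cos(2t) - C_2e^(2t)sin(2t) + C_2e^(2t)cos(2t), x_2(t) = -3C_1e^(2t)sin(2t) - 2C_1e^(2t)cos(2t) - 2C_2e^(2t)sin(2t) + 3C_2e^(2t)cos(2t)

Coefficient matrix A = [[12, -4], [26, -8]].
Characteristic polynomial det(A - λI) = λ^2 - 4λ + 8 = 0.
Eigenvalues λ = 2 ± 2i (complex conjugate pair).
For λ=2+2i: an eigenvector is (-1,-2) - i(-1,-3) = (-1 + i, -2 + 3i).
A real fundamental pair from Re and Im of e^((2+2i)t)v: X_1 = e^(2t)(cos(2t)·(-1,-2) + sin(2t)·(-1,-3)), X_2 = e^(2t)(sin(2t)·(-1,-2) - cos(2t)·(-1,-3)).
General solution: C_1X_1 + C_2X_2.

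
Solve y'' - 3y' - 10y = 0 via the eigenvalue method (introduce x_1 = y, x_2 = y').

y(t) = c_1e^(5t) + c_2e^(-2t)

Let x_1 = y, x_2 = y'. Then x_1' = x_2 and x_2' = 10x_1 + 3x_2.
A = [[0,1],[10,3]]; det(A-λI) = λ^2 - 3λ - 10.
Eigenvalues λ = 5, -2 with eigenvectors (1,5), (1,-2).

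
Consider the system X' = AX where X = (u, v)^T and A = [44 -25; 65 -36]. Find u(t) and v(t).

u(t) = -2c_1e^(4t)sin(5t) + c_1e^(4t)cos(5t) + c_2e^(4t)sin(5t) + 2c_2e^(4t)cos(5t), v(t) = -3c_1e^(4t)sin(5t) + 2c_1e^(4t)cos(5t) + 2c_2e^(4t)sin(5t) + 3c_2e^(4t)cos(5t)

Coefficient matrix A = [[44, -25], [65, -36]].
Characteristic polynomial det(A - λI) = λ^2 - 8λ + 41 = 0.
Eigenvalues λ = 4 ± 5i (complex conjugate pair).
For λ=4+5i: an eigenvector is (1,2) - i(-2,-3) = (1 + 2i, 2 + 3i).
A real fundamental pair from Re and Im of e^((4+5i)t)v: X_1 = e^(4t)(cos(5t)·(1,2) + sin(5t)·(-2,-3)), X_2 = e^(4t)(sin(5t)·(1,2) - cos(5t)·(-2,-3)).
General solution: c_1X_1 + c_2X_2.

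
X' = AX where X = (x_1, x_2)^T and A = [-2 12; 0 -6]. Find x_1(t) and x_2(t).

Coefficient matrix A = [[-2, 12], [0, -6]].
Characteristic polynomial det(A - λI) = λ^2 + 8λ + 12 = 0.
Eigenvalues λ = -2, -6.
For λ=-2: (A-λI) row 1 is [0, 12], so an eigenvector is (-1, 0).
For λ=-6: (A-λI) row 1 is [4, 12], so an eigenvector is (-3, 1).
General solution: K_1e^(-2t)(-1,0) + K_2e^(-6t)(-3,1).

x_1(t) = -K_1e^(-2t) - 3K_2e^(-6t), x_2(t) = K_2e^(-6t)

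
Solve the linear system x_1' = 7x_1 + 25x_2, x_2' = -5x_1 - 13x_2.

x_1(t) = -c_1e^(-3t)sin(5t) + 2c_1e^(-3t)cos(5t) + 2c_2e^(-3t)sin(5t) + c_2e^(-3t)cos(5t), x_2(t) = -c_1e^(-3t)cos(5t) - c_2e^(-3t)sin(5t)

Coefficient matrix A = [[7, 25], [-5, -13]].
Characteristic polynomial det(A - λI) = λ^2 + 6λ + 34 = 0.
Eigenvalues λ = -3 ± 5i (complex conjugate pair).
For λ=-3+5i: an eigenvector is (2,-1) - i(-1,0) = (2 + i, -1).
A real fundamental pair from Re and Im of e^((-3+5i)t)v: X_1 = e^(-3t)(cos(5t)·(2,-1) + sin(5t)·(-1,0)), X_2 = e^(-3t)(sin(5t)·(2,-1) - cos(5t)·(-1,0)).
General solution: c_1X_1 + c_2X_2.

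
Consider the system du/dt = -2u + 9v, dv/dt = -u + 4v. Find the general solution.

u(t) = -3c_1e^(t) - 3c_2te^(t) - 2c_2e^(t), v(t) = -c_1e^(t) - c_2te^(t) - c_2e^(t)

Coefficient matrix A = [[-2, 9], [-1, 4]].
Characteristic polynomial det(A - λI) = λ^2 - 2λ + 1 = 0.
Single eigenvalue λ = 1 with algebraic multiplicity 2.
Eigenvector v = (-3,-1); generalized eigenvector w with (A-λI)w=v is (-2,-1).
General solution: e^(t)[c_1·v + c_2·(t·v + w)].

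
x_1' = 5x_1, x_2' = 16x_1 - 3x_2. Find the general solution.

x_1(t) = C_1e^(5t), x_2(t) = 2C_1e^(5t) + C_2e^(-3t)

Coefficient matrix A = [[5, 0], [16, -3]].
Characteristic polynomial det(A - λI) = λ^2 - 2λ - 15 = 0.
Eigenvalues λ = 5, -3.
For λ=5: (A-λI) row 2 is [16, -8], so an eigenvector is (1, 2).
For λ=-3: (A-λI) row 1 is [8, 0], so an eigenvector is (0, 1).
General solution: C_1e^(5t)(1,2) + C_2e^(-3t)(0,1).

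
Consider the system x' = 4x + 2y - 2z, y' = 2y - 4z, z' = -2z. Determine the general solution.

x(t) = C_1e^(4t) - C_2e^(2t), y(t) = C_2e^(2t) + C_3e^(-2t), z(t) = C_3e^(-2t)

Coefficient matrix A = [[4, 2, -2], [0, 2, -4], [0, 0, -2]].
det(A - λI) = 0 gives eigenvalues λ = 4, 2, -2.
For λ=4: eigenvector (1,0,0).
For λ=2: eigenvector (-1,1,0).
For λ=-2: eigenvector (0,1,1).
General solution: C_1e^(4t)(1,0,0) + C_2e^(2t)(-1,1,0) + C_3e^(-2t)(0,1,1).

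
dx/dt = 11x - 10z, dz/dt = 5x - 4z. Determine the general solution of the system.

Coefficient matrix A = [[11, -10], [5, -4]].
Characteristic polynomial det(A - λI) = λ^2 - 7λ + 6 = 0.
Eigenvalues λ = 1, 6.
For λ=1: (A-λI) row 1 is [10, -10], so an eigenvector is (-1, -1).
For λ=6: (A-λI) row 1 is [5, -10], so an eigenvector is (-2, -1).
General solution: K_1e^(t)(-1,-1) + K_2e^(6t)(-2,-1).

x(t) = -K_1e^(t) - 2K_2e^(6t), z(t) = -K_1e^(t) - K_2e^(6t)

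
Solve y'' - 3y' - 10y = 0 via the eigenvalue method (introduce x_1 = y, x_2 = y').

Let x_1 = y, x_2 = y'. Then x_1' = x_2 and x_2' = 10x_1 + 3x_2.
A = [[0,1],[10,3]]; det(A-λI) = λ^2 - 3λ - 10.
Eigenvalues λ = 5, -2 with eigenvectors (1,5), (1,-2).

y(t) = c_1e^(5t) + c_2e^(-2t)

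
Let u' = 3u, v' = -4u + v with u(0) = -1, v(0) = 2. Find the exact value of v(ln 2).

A = [[3,0],[-4,1]]; eigenvalues λ = 1, 3.
Eigenvectors: (0,-1) for λ=1, (-1,2) for λ=3.
From the initial condition, c_1 = 0, c_2 = 1.
v(ln 2) = (0)(2^1)(-1) + (1)(2^3)(2) = 16.

16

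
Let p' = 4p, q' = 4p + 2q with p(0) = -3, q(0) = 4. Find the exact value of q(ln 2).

A = [[4,0],[4,2]]; eigenvalues λ = 2, 4.
Eigenvectors: (0,1) for λ=2, (-1,-2) for λ=4.
From the initial condition, c_1 = 10, c_2 = 3.
q(ln 2) = (10)(2^2)(1) + (3)(2^4)(-2) = -56.

-56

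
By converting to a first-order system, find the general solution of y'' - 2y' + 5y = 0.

y(t) = K_1e^(t)cos(2t) + K_2e^(t)sin(2t)

Let x_1 = y, x_2 = y'. Then x_1' = x_2 and x_2' = -5x_1 + 2x_2.
A = [[0,1],[-5,2]]; det(A-λI) = λ^2 - 2λ + 5.
Eigenvalues λ = 1 ± 2i.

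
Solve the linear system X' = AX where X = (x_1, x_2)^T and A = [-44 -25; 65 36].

Coefficient matrix A = [[-44, -25], [65, 36]].
Characteristic polynomial det(A - λI) = λ^2 + 8λ + 41 = 0.
Eigenvalues λ = -4 ± 5i (complex conjugate pair).
For λ=-4+5i: an eigenvector is (2,-3) - i(-1,2) = (2 + i, -3 - 2i).
A real fundamental pair from Re and Im of e^((-4+5i)t)v: X_1 = e^(-4t)(cos(5t)·(2,-3) + sin(5t)·(-1,2)), X_2 = e^(-4t)(sin(5t)·(2,-3) - cos(5t)·(-1,2)).
General solution: c_1X_1 + c_2X_2.

x_1(t) = -c_1e^(-4t)sin(5t) + 2c_1e^(-4t)cos(5t) + 2c_2e^(-4t)sin(5t) + c_2e^(-4t)cos(5t), x_2(t) = 2c_1e^(-4t)sin(5t) - 3c_1e^(-4t)cos(5t) - 3c_2e^(-4t)sin(5t) - 2c_2e^(-4t)cos(5t)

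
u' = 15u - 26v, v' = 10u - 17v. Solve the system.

u(t) = 2K_1e^(-t)sin(2t) - 3K_1e^(-t)cos(2t) - 3K_2e^(-t)sin(2t) - 2K_2e^(-t)cos(2t), v(t) = K_1e^(-t)sin(2t) - 2K_1e^(-t)cos(2t) - 2K_2e^(-t)sin(2t) - K_2e^(-t)cos(2t)

Coefficient matrix A = [[15, -26], [10, -17]].
Characteristic polynomial det(A - λI) = λ^2 + 2λ + 5 = 0.
Eigenvalues λ = -1 ± 2i (complex conjugate pair).
For λ=-1+2i: an eigenvector is (-3,-2) - i(2,1) = (-3 - 2i, -2 - i).
A real fundamental pair from Re and Im of e^((-1+2i)t)v: X_1 = e^(-t)(cos(2t)·(-3,-2) + sin(2t)·(2,1)), X_2 = e^(-t)(sin(2t)·(-3,-2) - cos(2t)·(2,1)).
General solution: K_1X_1 + K_2X_2.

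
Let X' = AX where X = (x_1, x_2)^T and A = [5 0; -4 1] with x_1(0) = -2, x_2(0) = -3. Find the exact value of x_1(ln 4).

-2048

A = [[5,0],[-4,1]]; eigenvalues λ = 5, 1.
Eigenvectors: (-1,1) for λ=5, (0,-1) for λ=1.
From the initial condition, c_1 = 2, c_2 = 5.
x_1(ln 4) = (2)(4^5)(-1) + (5)(4^1)(0) = -2048.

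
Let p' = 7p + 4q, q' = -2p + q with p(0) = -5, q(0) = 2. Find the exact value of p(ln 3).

A = [[7,4],[-2,1]]; eigenvalues λ = 5, 3.
Eigenvectors: (2,-1) for λ=5, (1,-1) for λ=3.
From the initial condition, c_1 = -3, c_2 = 1.
p(ln 3) = (-3)(3^5)(2) + (1)(3^3)(1) = -1431.

-1431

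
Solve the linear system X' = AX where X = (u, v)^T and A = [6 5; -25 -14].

u(t) = -c_1e^(-4t)sin(5t) + c_2e^(-4t)cos(5t), v(t) = 2c_1e^(-4t)sin(5t) - c_1e^(-4t)cos(5t) - c_2e^(-4t)sin(5t) - 2c_2e^(-4t)cos(5t)

Coefficient matrix A = [[6, 5], [-25, -14]].
Characteristic polynomial det(A - λI) = λ^2 + 8λ + 41 = 0.
Eigenvalues λ = -4 ± 5i (complex conjugate pair).
For λ=-4+5i: an eigenvector is (0,-1) - i(-1,2) = (0 + i, -1 - 2i).
A real fundamental pair from Re and Im of e^((-4+5i)t)v: X_1 = e^(-4t)(cos(5t)·(0,-1) + sin(5t)·(-1,2)), X_2 = e^(-4t)(sin(5t)·(0,-1) - cos(5t)·(-1,2)).
General solution: c_1X_1 + c_2X_2.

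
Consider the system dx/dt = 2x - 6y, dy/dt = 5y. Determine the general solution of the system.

Coefficient matrix A = [[2, -6], [0, 5]].
Characteristic polynomial det(A - λI) = λ^2 - 7λ + 10 = 0.
Eigenvalues λ = 5, 2.
For λ=5: (A-λI) row 1 is [-3, -6], so an eigenvector is (2, -1).
For λ=2: (A-λI) row 1 is [0, -6], so an eigenvector is (1, 0).
General solution: C_1e^(5t)(2,-1) + C_2e^(2t)(1,0).

x(t) = 2C_1e^(5t) + C_2e^(2t), y(t) = -C_1e^(5t)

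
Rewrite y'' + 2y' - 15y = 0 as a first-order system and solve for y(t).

y(t) = C_1e^(3t) + C_2e^(-5t)

Let x_1 = y, x_2 = y'. Then x_1' = x_2 and x_2' = 15x_1 - 2x_2.
A = [[0,1],[15,-2]]; det(A-λI) = λ^2 + 2λ - 15.
Eigenvalues λ = 3, -5 with eigenvectors (1,3), (1,-5).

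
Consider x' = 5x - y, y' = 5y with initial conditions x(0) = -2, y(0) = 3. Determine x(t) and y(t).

x(t) = -3te^(5t) - 2e^(5t), y(t) = 3e^(5t)

Coefficient matrix A = [[5, -1], [0, 5]].
Characteristic polynomial det(A - λI) = λ^2 - 10λ + 25 = 0.
Single eigenvalue λ = 5 with algebraic multiplicity 2.
Eigenvector v = (-1,0); generalized eigenvector w with (A-λI)w=v is (3,1).
General solution: e^(5t)[K_1·v + K_2·(t·v + w)].
Applying x(0)=-2, y(0)=3 gives K_1=11, K_2=3.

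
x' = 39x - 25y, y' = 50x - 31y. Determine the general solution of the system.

x(t) = -C_1e^(4t)sin(5t) + 2C_1e^(4t)cos(5t) + 2C_2e^(4t)sin(5t) + C_2e^(4t)cos(5t), y(t) = -C_1e^(4t)sin(5t) + 3C_1e^(4t)cos(5t) + 3C_2e^(4t)sin(5t) + C_2e^(4t)cos(5t)

Coefficient matrix A = [[39, -25], [50, -31]].
Characteristic polynomial det(A - λI) = λ^2 - 8λ + 41 = 0.
Eigenvalues λ = 4 ± 5i (complex conjugate pair).
For λ=4+5i: an eigenvector is (2,3) - i(-1,-1) = (2 + i, 3 + i).
A real fundamental pair from Re and Im of e^((4+5i)t)v: X_1 = e^(4t)(cos(5t)·(2,3) + sin(5t)·(-1,-1)), X_2 = e^(4t)(sin(5t)·(2,3) - cos(5t)·(-1,-1)).
General solution: C_1X_1 + C_2X_2.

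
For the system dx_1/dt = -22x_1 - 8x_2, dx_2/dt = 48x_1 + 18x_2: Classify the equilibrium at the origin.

A = [[-22,-8],[48,18]]; det(A-λI) = λ^2 + 4λ - 12.
λ = -6, 2: opposite signs.

saddle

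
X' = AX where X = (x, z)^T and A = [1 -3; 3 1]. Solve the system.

Coefficient matrix A = [[1, -3], [3, 1]].
Characteristic polynomial det(A - λI) = λ^2 - 2λ + 10 = 0.
Eigenvalues λ = 1 ± 3i (complex conjugate pair).
For λ=1+3i: an eigenvector is (0,-1) - i(1,0) = (0 - i, -1).
A real fundamental pair from Re and Im of e^((1+3i)t)v: X_1 = e^(t)(cos(3t)·(0,-1) + sin(3t)·(1,0)), X_2 = e^(t)(sin(3t)·(0,-1) - cos(3t)·(1,0)).
General solution: K_1X_1 + K_2X_2.

x(t) = K_1e^(t)sin(3t) - K_2e^(t)cos(3t), z(t) = -K_1e^(t)cos(3t) - K_2e^(t)sin(3t)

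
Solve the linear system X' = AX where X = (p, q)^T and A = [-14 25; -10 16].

Coefficient matrix A = [[-14, 25], [-10, 16]].
Characteristic polynomial det(A - λI) = λ^2 - 2λ + 26 = 0.
Eigenvalues λ = 1 ± 5i (complex conjugate pair).
For λ=1+5i: an eigenvector is (-2,-1) - i(1,1) = (-2 - i, -1 - i).
A real fundamental pair from Re and Im of e^((1+5i)t)v: X_1 = e^(t)(cos(5t)·(-2,-1) + sin(5t)·(1,1)), X_2 = e^(t)(sin(5t)·(-2,-1) - cos(5t)·(1,1)).
General solution: C_1X_1 + C_2X_2.

p(t) = C_1e^(t)sin(5t) - 2C_1e^(t)cos(5t) - 2C_2e^(t)sin(5t) - C_2e^(t)cos(5t), q(t) = C_1e^(t)sin(5t) - C_1e^(t)cos(5t) - C_2e^(t)sin(5t) - C_2e^(t)cos(5t)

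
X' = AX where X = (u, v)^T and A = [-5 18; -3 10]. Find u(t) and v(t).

Coefficient matrix A = [[-5, 18], [-3, 10]].
Characteristic polynomial det(A - λI) = λ^2 - 5λ + 4 = 0.
Eigenvalues λ = 1, 4.
For λ=1: (A-λI) row 1 is [-6, 18], so an eigenvector is (-3, -1).
For λ=4: (A-λI) row 1 is [-9, 18], so an eigenvector is (-2, -1).
General solution: C_1e^(t)(-3,-1) + C_2e^(4t)(-2,-1).

u(t) = -3C_1e^(t) - 2C_2e^(4t), v(t) = -C_1e^(t) - C_2e^(4t)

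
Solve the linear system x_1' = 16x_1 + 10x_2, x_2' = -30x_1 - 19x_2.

x_1(t) = -c_1e^(-4t) + 2c_2e^(t), x_2(t) = 2c_1e^(-4t) - 3c_2e^(t)

Coefficient matrix A = [[16, 10], [-30, -19]].
Characteristic polynomial det(A - λI) = λ^2 + 3λ - 4 = 0.
Eigenvalues λ = -4, 1.
For λ=-4: (A-λI) row 1 is [20, 10], so an eigenvector is (-1, 2).
For λ=1: (A-λI) row 1 is [15, 10], so an eigenvector is (2, -3).
General solution: c_1e^(-4t)(-1,2) + c_2e^(t)(2,-3).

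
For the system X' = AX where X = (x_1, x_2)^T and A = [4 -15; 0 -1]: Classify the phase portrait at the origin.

saddle

A = [[4,-15],[0,-1]]; det(A-λI) = λ^2 - 3λ - 4.
λ = -1, 4: opposite signs.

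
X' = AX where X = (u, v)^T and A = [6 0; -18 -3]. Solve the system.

Coefficient matrix A = [[6, 0], [-18, -3]].
Characteristic polynomial det(A - λI) = λ^2 - 3λ - 18 = 0.
Eigenvalues λ = -3, 6.
For λ=-3: (A-λI) row 1 is [9, 0], so an eigenvector is (0, -1).
For λ=6: (A-λI) row 2 is [-18, -9], so an eigenvector is (-1, 2).
General solution: C_1e^(-3t)(0,-1) + C_2e^(6t)(-1,2).

u(t) = -C_2e^(6t), v(t) = -C_1e^(-3t) + 2C_2e^(6t)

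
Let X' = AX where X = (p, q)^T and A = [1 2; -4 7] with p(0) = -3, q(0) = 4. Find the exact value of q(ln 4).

13696

A = [[1,2],[-4,7]]; eigenvalues λ = 5, 3.
Eigenvectors: (-1,-2) for λ=5, (-1,-1) for λ=3.
From the initial condition, c_1 = -7, c_2 = 10.
q(ln 4) = (-7)(4^5)(-2) + (10)(4^3)(-1) = 13696.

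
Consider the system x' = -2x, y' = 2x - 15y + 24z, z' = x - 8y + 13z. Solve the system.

x(t) = c_3e^(-2t), y(t) = -2c_1e^(-3t) - 3c_2e^(t) + 2c_3e^(-2t), z(t) = -c_1e^(-3t) - 2c_2e^(t) + c_3e^(-2t)

Coefficient matrix A = [[-2, 0, 0], [2, -15, 24], [1, -8, 13]].
det(A - λI) = 0 gives eigenvalues λ = -3, 1, -2.
For λ=-3: eigenvector (0,-2,-1).
For λ=1: eigenvector (0,-3,-2).
For λ=-2: eigenvector (1,2,1).
General solution: c_1e^(-3t)(0,-2,-1) + c_2e^(t)(0,-3,-2) + c_3e^(-2t)(1,2,1).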